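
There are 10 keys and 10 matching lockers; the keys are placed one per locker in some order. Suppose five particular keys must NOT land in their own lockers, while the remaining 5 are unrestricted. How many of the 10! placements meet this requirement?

2170680

Let A_j be the event that the j-th constrained one is fixed. By inclusion-exclusion over the 5 events:
Σ_{j=0}^{5} (-1)^j C(5,j)(10-j)!
= C(5,0)·10! - C(5,1)·9! + C(5,2)·8! - C(5,3)·7! + C(5,4)·6! - C(5,5)·5!
= 3628800 - 1814400 + 403200 - 50400 + 3600 - 120
= 2170680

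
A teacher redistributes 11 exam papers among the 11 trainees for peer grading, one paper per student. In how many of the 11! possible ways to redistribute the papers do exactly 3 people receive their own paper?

2447445

Choose which 3 of the 11 are fixed: C(11,3) = 165.
The remaining 8 must be deranged: !8 = 14833.
Total: 165 × 14833 = 2447445.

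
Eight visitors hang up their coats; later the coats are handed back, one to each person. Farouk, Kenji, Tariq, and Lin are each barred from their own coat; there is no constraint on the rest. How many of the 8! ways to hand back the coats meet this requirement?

Inclusion-exclusion on the 4 forbidden self-matches:
Σ_{j=0}^{4} (-1)^j C(4,j)(8-j)!
= C(4,0)·8! - C(4,1)·7! + C(4,2)·6! - C(4,3)·5! + C(4,4)·4!
= 40320 - 20160 + 4320 - 480 + 24
= 24024

24024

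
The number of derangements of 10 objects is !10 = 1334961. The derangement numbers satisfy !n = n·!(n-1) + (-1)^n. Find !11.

14684570

!11 = 11·1334961 - 1 = 14684570.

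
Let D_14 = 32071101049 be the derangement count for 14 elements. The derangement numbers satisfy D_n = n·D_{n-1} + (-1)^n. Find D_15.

481066515734

D_15 = 15·32071101049 - 1 = 481066515734.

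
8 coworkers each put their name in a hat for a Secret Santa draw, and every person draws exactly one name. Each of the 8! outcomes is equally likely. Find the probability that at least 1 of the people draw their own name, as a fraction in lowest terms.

3641/5760

Favorable outcomes: Σ_{i≥1} C(8,i)·!(8-i) = 8·1854 + 28·265 + 56·44 + 70·9 + 56·2 + 28·1 + 8·0 + 1·1 = 25487.
Total outcomes: 8! = 40320.
Probability = 25487/40320 = 3641/5760.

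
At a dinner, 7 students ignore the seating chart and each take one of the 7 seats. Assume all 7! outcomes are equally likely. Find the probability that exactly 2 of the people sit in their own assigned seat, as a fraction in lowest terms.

Favorable outcomes: C(7,2)·!5 = 21·44 = 924.
Total outcomes: 7! = 5040.
Probability = 924/5040 = 11/60.

11/60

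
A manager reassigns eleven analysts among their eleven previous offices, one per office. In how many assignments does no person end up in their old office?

!11 is the nearest integer to 11!/e.
11! = 39916800, and 39916800/e ≈ 14684570.08, so !11 = 14684570.

14684570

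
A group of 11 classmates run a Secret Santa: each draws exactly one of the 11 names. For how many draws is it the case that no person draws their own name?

14684570

The subfactorial !11 = [11!/e] (nearest integer).
11! = 39916800, and 39916800/e ≈ 14684570.08, so !11 = 14684570.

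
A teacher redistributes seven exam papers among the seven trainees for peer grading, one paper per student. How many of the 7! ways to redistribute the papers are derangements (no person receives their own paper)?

1854

!7 is the nearest integer to 7!/e.
7! = 5040, and 5040/e ≈ 1854.11, so !7 = 1854.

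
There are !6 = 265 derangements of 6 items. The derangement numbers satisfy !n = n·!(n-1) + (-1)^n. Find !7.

1854

!7 = 7·265 - 1 = 1854.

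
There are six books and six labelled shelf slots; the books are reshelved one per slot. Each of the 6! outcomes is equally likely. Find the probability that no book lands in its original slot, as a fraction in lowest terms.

Favorable outcomes: !6 = 265.
Total outcomes: 6! = 720.
Probability = 265/720 = 53/144.

53/144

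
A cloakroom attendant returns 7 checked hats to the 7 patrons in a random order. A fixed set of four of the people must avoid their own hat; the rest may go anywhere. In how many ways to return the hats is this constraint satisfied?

2790

Inclusion-exclusion on the 4 forbidden self-matches:
Σ_{j=0}^{4} (-1)^j C(4,j)(7-j)!
= C(4,0)·7! - C(4,1)·6! + C(4,2)·5! - C(4,3)·4! + C(4,4)·3!
= 5040 - 2880 + 720 - 96 + 6
= 2790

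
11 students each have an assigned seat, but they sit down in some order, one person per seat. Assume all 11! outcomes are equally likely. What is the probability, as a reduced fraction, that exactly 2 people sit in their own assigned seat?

16687/90720

Favorable outcomes: C(11,2)·!9 = 55·133496 = 7342280.
Total outcomes: 11! = 39916800.
Probability = 7342280/39916800 = 16687/90720.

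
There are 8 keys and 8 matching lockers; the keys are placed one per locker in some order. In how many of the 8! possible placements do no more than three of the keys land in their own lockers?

39549

Sum C(8,i)·!(8-i) for i = 0..3:
  i=0: C(8,0)·!8 = 1·14833 = 14833
  i=1: C(8,1)·!7 = 8·1854 = 14832
  i=2: C(8,2)·!6 = 28·265 = 7420
  i=3: C(8,3)·!5 = 56·44 = 2464
Total = 39549.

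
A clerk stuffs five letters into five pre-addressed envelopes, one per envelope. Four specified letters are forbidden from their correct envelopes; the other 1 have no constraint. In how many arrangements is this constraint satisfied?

53

Inclusion-exclusion on the 4 forbidden self-matches:
Σ_{j=0}^{4} (-1)^j C(4,j)(5-j)!
= C(4,0)·5! - C(4,1)·4! + C(4,2)·3! - C(4,3)·2! + C(4,4)·1!
= 120 - 96 + 36 - 8 + 1
= 53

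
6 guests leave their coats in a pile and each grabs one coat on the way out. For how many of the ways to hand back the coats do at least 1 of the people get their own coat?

455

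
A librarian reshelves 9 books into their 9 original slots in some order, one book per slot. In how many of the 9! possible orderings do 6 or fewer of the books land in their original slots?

362843

Sum C(9,i)·!(9-i) for i = 0..6:
  i=0: C(9,0)·!9 = 1·133496 = 133496
  i=1: C(9,1)·!8 = 9·14833 = 133497
  i=2: C(9,2)·!7 = 36·1854 = 66744
  i=3: C(9,3)·!6 = 84·265 = 22260
  i=4: C(9,4)·!5 = 126·44 = 5544
  i=5: C(9,5)·!4 = 126·9 = 1134
  i=6: C(9,6)·!3 = 84·2 = 168
Total = 362843.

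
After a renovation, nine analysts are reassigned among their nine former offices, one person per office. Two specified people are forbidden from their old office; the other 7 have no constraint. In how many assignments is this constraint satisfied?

Inclusion-exclusion on the 2 forbidden self-matches:
Σ_{j=0}^{2} (-1)^j C(2,j)(9-j)!
= C(2,0)·9! - C(2,1)·8! + C(2,2)·7!
= 362880 - 80640 + 5040
= 287280

287280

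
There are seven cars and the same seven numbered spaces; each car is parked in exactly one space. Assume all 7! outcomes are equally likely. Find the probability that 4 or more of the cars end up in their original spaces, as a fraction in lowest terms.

23/1260

Favorable outcomes: Σ_{i≥4} C(7,i)·!(7-i) = 35·2 + 21·1 + 7·0 + 1·1 = 92.
Total outcomes: 7! = 5040.
Probability = 92/5040 = 23/1260.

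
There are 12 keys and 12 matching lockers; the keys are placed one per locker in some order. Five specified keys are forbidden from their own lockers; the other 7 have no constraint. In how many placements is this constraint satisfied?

312273360

Let A_j be the event that the j-th constrained one is fixed. By inclusion-exclusion over the 5 events:
Σ_{j=0}^{5} (-1)^j C(5,j)(12-j)!
= C(5,0)·12! - C(5,1)·11! + C(5,2)·10! - C(5,3)·9! + C(5,4)·8! - C(5,5)·7!
= 479001600 - 199584000 + 36288000 - 3628800 + 201600 - 5040
= 312273360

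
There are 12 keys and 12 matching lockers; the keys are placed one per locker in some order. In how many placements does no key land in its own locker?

176214841

!12 is the nearest integer to 12!/e.
12! = 479001600, and 479001600/e ≈ 176214840.93, so !12 = 176214841.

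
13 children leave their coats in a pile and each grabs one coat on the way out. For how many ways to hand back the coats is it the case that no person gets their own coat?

2290792932

!13 is the nearest integer to 13!/e.
13! = 6227020800, and 6227020800/e ≈ 2290792932.07, so !13 = 2290792932.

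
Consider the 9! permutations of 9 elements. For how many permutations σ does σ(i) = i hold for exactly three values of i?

Pick the 3 fixed positions: C(9,3) = 84 ways.
The remaining 6 must be deranged: !6 = 265.
Total: 84 × 265 = 22260.

22260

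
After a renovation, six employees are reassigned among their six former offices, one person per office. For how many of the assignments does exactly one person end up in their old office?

264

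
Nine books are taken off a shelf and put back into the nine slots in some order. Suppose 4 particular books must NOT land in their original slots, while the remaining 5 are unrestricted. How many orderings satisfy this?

Let A_j be the event that the j-th constrained one is fixed. By inclusion-exclusion over the 4 events:
Σ_{j=0}^{4} (-1)^j C(4,j)(9-j)!
= C(4,0)·9! - C(4,1)·8! + C(4,2)·7! - C(4,3)·6! + C(4,4)·5!
= 362880 - 161280 + 30240 - 2880 + 120
= 229080

229080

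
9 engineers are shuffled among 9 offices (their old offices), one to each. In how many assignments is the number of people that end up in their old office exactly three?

Choose which 3 of the 9 are fixed: C(9,3) = 84.
The other 6 form a derangement: !6 = 265.
Total: 84 × 265 = 22260.

22260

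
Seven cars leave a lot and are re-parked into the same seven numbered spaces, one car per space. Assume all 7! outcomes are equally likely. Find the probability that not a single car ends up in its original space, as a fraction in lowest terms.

103/280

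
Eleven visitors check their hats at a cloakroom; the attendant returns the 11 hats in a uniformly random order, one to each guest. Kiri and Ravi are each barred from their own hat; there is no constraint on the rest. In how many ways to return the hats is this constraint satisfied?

33022080

Let A_j be the event that the j-th constrained one is fixed. By inclusion-exclusion over the 2 events:
Σ_{j=0}^{2} (-1)^j C(2,j)(11-j)!
= C(2,0)·11! - C(2,1)·10! + C(2,2)·9!
= 39916800 - 7257600 + 362880
= 33022080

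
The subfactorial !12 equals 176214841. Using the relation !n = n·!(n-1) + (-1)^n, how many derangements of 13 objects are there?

2290792932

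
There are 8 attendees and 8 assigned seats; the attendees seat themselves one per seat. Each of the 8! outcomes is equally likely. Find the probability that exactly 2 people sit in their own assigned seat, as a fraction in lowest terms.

53/288

Favorable outcomes: C(8,2)·!6 = 28·265 = 7420.
Total outcomes: 8! = 40320.
Probability = 7420/40320 = 53/288.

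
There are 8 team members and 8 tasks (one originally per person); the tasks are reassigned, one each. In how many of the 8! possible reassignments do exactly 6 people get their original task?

28

Pick the 6 fixed positions: C(8,6) = 28 ways.
The remaining 2 must be deranged: !2 = 1.
Total: 28 × 1 = 28.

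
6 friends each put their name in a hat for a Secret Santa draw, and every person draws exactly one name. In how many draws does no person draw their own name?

265

!6 = 6! · Σ_{k=0}^{6} (-1)^k/k!
= 6! - 6!/1! + 6!/2! - 6!/3! + 6!/4! - 6!/5! + 6!/6!
= 720 - 720 + 360 - 120 + 30 - 6 + 1
= 265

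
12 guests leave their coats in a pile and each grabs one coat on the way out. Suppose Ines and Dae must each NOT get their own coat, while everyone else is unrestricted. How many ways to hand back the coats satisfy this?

Let A_j be the event that the j-th constrained one is fixed. By inclusion-exclusion over the 2 events:
Σ_{j=0}^{2} (-1)^j C(2,j)(12-j)!
= C(2,0)·12! - C(2,1)·11! + C(2,2)·10!
= 479001600 - 79833600 + 3628800
= 402796800

402796800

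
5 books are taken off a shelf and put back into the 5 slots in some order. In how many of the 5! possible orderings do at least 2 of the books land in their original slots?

31

Sum C(5,i)·!(5-i) for i = 2..5:
  i=2: C(5,2)·!3 = 10·2 = 20
  i=3: C(5,3)·!2 = 10·1 = 10
  i=4: C(5,4)·!1 = 5·0 = 0
  i=5: C(5,5)·!0 = 1·1 = 1
Total = 31.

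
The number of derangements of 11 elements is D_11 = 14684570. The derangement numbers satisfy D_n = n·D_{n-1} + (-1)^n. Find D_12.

D_12 = 12·14684570 + 1 = 176214841.

176214841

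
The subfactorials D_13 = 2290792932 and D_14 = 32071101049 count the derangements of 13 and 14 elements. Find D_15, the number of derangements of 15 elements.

481066515734

D_15 = (15-1)·(D_14 + D_13) = 14·(32071101049 + 2290792932) = 14·34361893981 = 481066515734.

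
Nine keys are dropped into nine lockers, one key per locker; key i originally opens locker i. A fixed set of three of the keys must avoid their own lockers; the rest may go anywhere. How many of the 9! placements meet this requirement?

256320

Inclusion-exclusion on the 3 forbidden self-matches:
Σ_{j=0}^{3} (-1)^j C(3,j)(9-j)!
= C(3,0)·9! - C(3,1)·8! + C(3,2)·7! - C(3,3)·6!
= 362880 - 120960 + 15120 - 720
= 256320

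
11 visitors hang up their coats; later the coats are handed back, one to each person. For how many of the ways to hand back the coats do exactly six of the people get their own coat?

Pick the 6 fixed positions: C(11,6) = 462 ways.
The remaining 5 must be deranged: !5 = 44.
Total: 462 × 44 = 20328.

20328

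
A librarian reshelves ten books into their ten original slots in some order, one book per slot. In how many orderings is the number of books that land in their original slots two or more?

958879

# with exactly i fixed is C(10,i)·!(10-i); sum over i=2..10:
  i=2: C(10,2)·!8 = 45·14833 = 667485
  i=3: C(10,3)·!7 = 120·1854 = 222480
  i=4: C(10,4)·!6 = 210·265 = 55650
  i=5: C(10,5)·!5 = 252·44 = 11088
  i=6: C(10,6)·!4 = 210·9 = 1890
  i=7: C(10,7)·!3 = 120·2 = 240
  i=8: C(10,8)·!2 = 45·1 = 45
  i=9: C(10,9)·!1 = 10·0 = 0
  i=10: C(10,10)·!0 = 1·1 = 1
Total = 958879.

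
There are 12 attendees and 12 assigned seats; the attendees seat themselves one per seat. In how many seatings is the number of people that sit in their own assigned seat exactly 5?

1468368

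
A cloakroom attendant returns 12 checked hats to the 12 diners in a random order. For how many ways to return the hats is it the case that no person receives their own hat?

176214841

!12 = 12! · Σ_{k=0}^{12} (-1)^k/k!
= 12! - 12!/1! + 12!/2! - 12!/3! + 12!/4! - 12!/5! + 12!/6! - 12!/7! + 12!/8! - 12!/9! + 12!/10! - 12!/11! + 12!/12!
= 479001600 - 479001600 + 239500800 - 79833600 + 19958400 - 3991680 + 665280 - 95040 + 11880 - 1320 + 132 - 12 + 1
= 176214841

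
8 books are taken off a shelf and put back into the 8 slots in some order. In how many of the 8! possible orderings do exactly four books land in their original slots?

630

Pick the 4 fixed positions: C(8,4) = 70 ways.
The other 4 form a derangement: !4 = 9.
Total: 70 × 9 = 630.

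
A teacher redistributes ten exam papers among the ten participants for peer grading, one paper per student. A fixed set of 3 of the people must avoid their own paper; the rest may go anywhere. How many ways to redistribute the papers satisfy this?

Let A_j be the event that the j-th constrained one is fixed. By inclusion-exclusion over the 3 events:
Σ_{j=0}^{3} (-1)^j C(3,j)(10-j)!
= C(3,0)·10! - C(3,1)·9! + C(3,2)·8! - C(3,3)·7!
= 3628800 - 1088640 + 120960 - 5040
= 2656080

2656080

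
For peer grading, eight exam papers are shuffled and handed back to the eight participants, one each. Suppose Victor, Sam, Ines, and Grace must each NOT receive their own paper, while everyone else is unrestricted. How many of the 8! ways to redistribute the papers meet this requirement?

Inclusion-exclusion on the 4 forbidden self-matches:
Σ_{j=0}^{4} (-1)^j C(4,j)(8-j)!
= C(4,0)·8! - C(4,1)·7! + C(4,2)·6! - C(4,3)·5! + C(4,4)·4!
= 40320 - 20160 + 4320 - 480 + 24
= 24024

24024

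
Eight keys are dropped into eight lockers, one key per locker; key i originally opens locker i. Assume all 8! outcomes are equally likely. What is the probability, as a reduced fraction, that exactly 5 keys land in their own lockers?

1/360

Favorable outcomes: C(8,5)·!3 = 56·2 = 112.
Total outcomes: 8! = 40320.
Probability = 112/40320 = 1/360.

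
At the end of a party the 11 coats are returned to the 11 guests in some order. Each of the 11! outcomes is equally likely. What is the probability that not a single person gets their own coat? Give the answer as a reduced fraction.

1468457/3991680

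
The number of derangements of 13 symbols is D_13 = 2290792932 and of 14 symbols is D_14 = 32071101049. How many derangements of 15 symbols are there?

D_15 = (15-1)·(D_14 + D_13) = 14·(32071101049 + 2290792932) = 14·34361893981 = 481066515734.

481066515734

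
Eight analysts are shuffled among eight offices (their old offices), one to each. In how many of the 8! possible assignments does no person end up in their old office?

14833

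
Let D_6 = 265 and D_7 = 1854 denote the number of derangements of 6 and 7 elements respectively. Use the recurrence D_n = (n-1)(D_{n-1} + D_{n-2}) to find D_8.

14833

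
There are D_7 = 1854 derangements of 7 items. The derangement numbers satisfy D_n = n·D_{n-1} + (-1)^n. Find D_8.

D_8 = 8·1854 + 1 = 14833.

14833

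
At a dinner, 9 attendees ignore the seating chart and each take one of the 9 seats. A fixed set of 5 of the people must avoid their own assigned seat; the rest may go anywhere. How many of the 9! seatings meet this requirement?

205056

Inclusion-exclusion on the 5 forbidden self-matches:
Σ_{j=0}^{5} (-1)^j C(5,j)(9-j)!
= C(5,0)·9! - C(5,1)·8! + C(5,2)·7! - C(5,3)·6! + C(5,4)·5! - C(5,5)·4!
= 362880 - 201600 + 50400 - 7200 + 600 - 24
= 205056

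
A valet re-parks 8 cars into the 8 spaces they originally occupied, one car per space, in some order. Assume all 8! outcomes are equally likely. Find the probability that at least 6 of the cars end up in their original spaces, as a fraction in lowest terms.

29/40320

Favorable outcomes: Σ_{i≥6} C(8,i)·!(8-i) = 28·1 + 8·0 + 1·1 = 29.
Total outcomes: 8! = 40320.
Probability = 29/40320 = 29/40320.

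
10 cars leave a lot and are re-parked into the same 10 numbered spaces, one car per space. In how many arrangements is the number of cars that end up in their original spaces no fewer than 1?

2293839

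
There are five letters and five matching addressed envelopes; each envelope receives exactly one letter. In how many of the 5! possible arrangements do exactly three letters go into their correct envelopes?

10

Pick the 3 fixed positions: C(5,3) = 10 ways.
The other 2 form a derangement: !2 = 1.
Total: 10 × 1 = 10.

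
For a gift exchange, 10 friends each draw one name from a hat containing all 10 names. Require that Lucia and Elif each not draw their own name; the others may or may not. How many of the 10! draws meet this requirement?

2943360

Let A_j be the event that the j-th constrained one is fixed. By inclusion-exclusion over the 2 events:
Σ_{j=0}^{2} (-1)^j C(2,j)(10-j)!
= C(2,0)·10! - C(2,1)·9! + C(2,2)·8!
= 3628800 - 725760 + 40320
= 2943360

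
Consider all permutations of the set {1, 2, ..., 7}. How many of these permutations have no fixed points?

!7 is the nearest integer to 7!/e.
7! = 5040, and 5040/e ≈ 1854.11, so !7 = 1854.

1854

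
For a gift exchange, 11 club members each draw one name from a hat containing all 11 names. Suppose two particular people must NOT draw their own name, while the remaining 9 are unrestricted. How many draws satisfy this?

33022080

Let A_j be the event that the j-th constrained one is fixed. By inclusion-exclusion over the 2 events:
Σ_{j=0}^{2} (-1)^j C(2,j)(11-j)!
= C(2,0)·11! - C(2,1)·10! + C(2,2)·9!
= 39916800 - 7257600 + 362880
= 33022080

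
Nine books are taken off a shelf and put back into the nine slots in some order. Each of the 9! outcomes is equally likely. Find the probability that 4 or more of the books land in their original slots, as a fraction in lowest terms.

6883/362880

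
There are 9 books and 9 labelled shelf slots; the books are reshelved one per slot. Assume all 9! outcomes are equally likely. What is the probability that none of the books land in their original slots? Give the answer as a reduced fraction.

16687/45360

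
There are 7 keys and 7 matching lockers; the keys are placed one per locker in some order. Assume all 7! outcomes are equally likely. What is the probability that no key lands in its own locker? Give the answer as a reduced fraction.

103/280

Favorable outcomes: !7 = 1854.
Total outcomes: 7! = 5040.
Probability = 1854/5040 = 103/280.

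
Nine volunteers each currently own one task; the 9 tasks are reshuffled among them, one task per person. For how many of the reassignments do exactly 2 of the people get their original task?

66744

Choose which 2 of the 9 are fixed: C(9,2) = 36.
The remaining 7 must be deranged: !7 = 1854.
Total: 36 × 1854 = 66744.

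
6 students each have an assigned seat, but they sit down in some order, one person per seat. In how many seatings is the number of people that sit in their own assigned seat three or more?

Sum C(6,i)·!(6-i) for i = 3..6:
  i=3: C(6,3)·!3 = 20·2 = 40
  i=4: C(6,4)·!2 = 15·1 = 15
  i=5: C(6,5)·!1 = 6·0 = 0
  i=6: C(6,6)·!0 = 1·1 = 1
Total = 56.

56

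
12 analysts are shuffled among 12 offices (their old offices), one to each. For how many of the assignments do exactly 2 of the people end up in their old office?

88107426

Choose which 2 of the 12 are fixed: C(12,2) = 66.
The other 10 form a derangement: !10 = 1334961.
Total: 66 × 1334961 = 88107426.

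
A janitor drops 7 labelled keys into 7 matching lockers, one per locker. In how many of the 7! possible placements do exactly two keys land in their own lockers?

924

Choose which 2 of the 7 are fixed: C(7,2) = 21.
The remaining 5 must be deranged: !5 = 44.
Total: 21 × 44 = 924.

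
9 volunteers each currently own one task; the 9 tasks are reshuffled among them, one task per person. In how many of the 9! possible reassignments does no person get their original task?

133496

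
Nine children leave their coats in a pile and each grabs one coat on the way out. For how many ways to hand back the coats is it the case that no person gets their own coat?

133496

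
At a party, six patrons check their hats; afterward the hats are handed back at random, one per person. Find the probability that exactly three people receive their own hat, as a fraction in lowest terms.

1/18

Favorable outcomes: C(6,3)·!3 = 20·2 = 40.
Total outcomes: 6! = 720.
Probability = 40/720 = 1/18.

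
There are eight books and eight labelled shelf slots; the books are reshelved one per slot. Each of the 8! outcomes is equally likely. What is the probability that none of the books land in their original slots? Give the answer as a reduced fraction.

2119/5760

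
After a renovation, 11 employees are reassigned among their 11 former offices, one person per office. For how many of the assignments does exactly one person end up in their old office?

14684571

Pick the single fixed position: C(11,1) = 11 ways.
The other 10 form a derangement: !10 = 1334961.
Total: 11 × 1334961 = 14684571.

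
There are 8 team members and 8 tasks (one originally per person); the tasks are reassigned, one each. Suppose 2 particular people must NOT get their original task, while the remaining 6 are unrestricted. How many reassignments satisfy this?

Inclusion-exclusion on the 2 forbidden self-matches:
Σ_{j=0}^{2} (-1)^j C(2,j)(8-j)!
= C(2,0)·8! - C(2,1)·7! + C(2,2)·6!
= 40320 - 10080 + 720
= 30960

30960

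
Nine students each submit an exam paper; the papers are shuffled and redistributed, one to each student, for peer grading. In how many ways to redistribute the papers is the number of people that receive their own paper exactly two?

66744

Pick the 2 fixed positions: C(9,2) = 36 ways.
The other 7 form a derangement: !7 = 1854.
Total: 36 × 1854 = 66744.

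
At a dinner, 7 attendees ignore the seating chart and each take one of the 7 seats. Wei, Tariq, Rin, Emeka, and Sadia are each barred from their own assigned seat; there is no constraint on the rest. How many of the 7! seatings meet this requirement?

Inclusion-exclusion on the 5 forbidden self-matches:
Σ_{j=0}^{5} (-1)^j C(5,j)(7-j)!
= C(5,0)·7! - C(5,1)·6! + C(5,2)·5! - C(5,3)·4! + C(5,4)·3! - C(5,5)·2!
= 5040 - 3600 + 1200 - 240 + 30 - 2
= 2428

2428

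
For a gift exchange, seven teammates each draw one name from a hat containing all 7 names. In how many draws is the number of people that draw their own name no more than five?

# with exactly i fixed is C(7,i)·!(7-i); sum over i=0..5:
  i=0: C(7,0)·!7 = 1·1854 = 1854
  i=1: C(7,1)·!6 = 7·265 = 1855
  i=2: C(7,2)·!5 = 21·44 = 924
  i=3: C(7,3)·!4 = 35·9 = 315
  i=4: C(7,4)·!3 = 35·2 = 70
  i=5: C(7,5)·!2 = 21·1 = 21
Total = 5039.

5039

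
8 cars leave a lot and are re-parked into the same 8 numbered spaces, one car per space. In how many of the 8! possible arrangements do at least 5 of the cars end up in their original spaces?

141

Sum C(8,i)·!(8-i) for i = 5..8:
  i=5: C(8,5)·!3 = 56·2 = 112
  i=6: C(8,6)·!2 = 28·1 = 28
  i=7: C(8,7)·!1 = 8·0 = 0
  i=8: C(8,8)·!0 = 1·1 = 1
Total = 141.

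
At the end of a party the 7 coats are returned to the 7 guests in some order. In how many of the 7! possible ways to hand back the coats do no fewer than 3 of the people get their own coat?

# with exactly i fixed is C(7,i)·!(7-i); sum over i=3..7:
  i=3: C(7,3)·!4 = 35·9 = 315
  i=4: C(7,4)·!3 = 35·2 = 70
  i=5: C(7,5)·!2 = 21·1 = 21
  i=6: C(7,6)·!1 = 7·0 = 0
  i=7: C(7,7)·!0 = 1·1 = 1
Total = 407.

407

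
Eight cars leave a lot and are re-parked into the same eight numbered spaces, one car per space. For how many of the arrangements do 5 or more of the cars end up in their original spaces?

141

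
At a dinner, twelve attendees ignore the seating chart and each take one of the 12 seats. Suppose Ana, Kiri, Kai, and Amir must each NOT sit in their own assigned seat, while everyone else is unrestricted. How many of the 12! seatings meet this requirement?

Let A_j be the event that the j-th constrained one is fixed. By inclusion-exclusion over the 4 events:
Σ_{j=0}^{4} (-1)^j C(4,j)(12-j)!
= C(4,0)·12! - C(4,1)·11! + C(4,2)·10! - C(4,3)·9! + C(4,4)·8!
= 479001600 - 159667200 + 21772800 - 1451520 + 40320
= 339696000

339696000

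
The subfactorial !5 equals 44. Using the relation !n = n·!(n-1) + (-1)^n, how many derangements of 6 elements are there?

265

!6 = 6·44 + 1 = 265.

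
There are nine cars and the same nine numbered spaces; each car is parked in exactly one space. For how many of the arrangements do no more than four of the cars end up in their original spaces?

361541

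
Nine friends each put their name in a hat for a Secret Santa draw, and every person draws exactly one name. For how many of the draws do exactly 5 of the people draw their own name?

1134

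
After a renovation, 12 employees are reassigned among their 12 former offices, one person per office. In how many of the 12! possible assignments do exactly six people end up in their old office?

244860

Pick the 6 fixed positions: C(12,6) = 924 ways.
The other 6 form a derangement: !6 = 265.
Total: 924 × 265 = 244860.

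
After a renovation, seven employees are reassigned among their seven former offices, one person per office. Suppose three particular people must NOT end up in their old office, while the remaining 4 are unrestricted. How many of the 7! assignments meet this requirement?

Inclusion-exclusion on the 3 forbidden self-matches:
Σ_{j=0}^{3} (-1)^j C(3,j)(7-j)!
= C(3,0)·7! - C(3,1)·6! + C(3,2)·5! - C(3,3)·4!
= 5040 - 2160 + 360 - 24
= 3216

3216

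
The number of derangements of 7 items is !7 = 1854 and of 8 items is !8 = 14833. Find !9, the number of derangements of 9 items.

133496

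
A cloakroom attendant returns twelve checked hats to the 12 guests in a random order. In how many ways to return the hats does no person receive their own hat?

176214841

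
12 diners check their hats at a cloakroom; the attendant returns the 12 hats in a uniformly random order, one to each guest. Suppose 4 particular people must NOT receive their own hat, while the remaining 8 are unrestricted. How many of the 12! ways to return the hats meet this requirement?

Inclusion-exclusion on the 4 forbidden self-matches:
Σ_{j=0}^{4} (-1)^j C(4,j)(12-j)!
= C(4,0)·12! - C(4,1)·11! + C(4,2)·10! - C(4,3)·9! + C(4,4)·8!
= 479001600 - 159667200 + 21772800 - 1451520 + 40320
= 339696000

339696000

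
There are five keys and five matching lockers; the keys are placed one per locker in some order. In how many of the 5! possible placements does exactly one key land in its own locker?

45

Pick the single fixed position: C(5,1) = 5 ways.
The other 4 form a derangement: !4 = 9.
Total: 5 × 9 = 45.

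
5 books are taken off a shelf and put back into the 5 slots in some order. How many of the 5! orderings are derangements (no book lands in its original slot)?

!5 = 5! · Σ_{k=0}^{5} (-1)^k/k!
= 5! - 5!/1! + 5!/2! - 5!/3! + 5!/4! - 5!/5!
= 120 - 120 + 60 - 20 + 5 - 1
= 44

44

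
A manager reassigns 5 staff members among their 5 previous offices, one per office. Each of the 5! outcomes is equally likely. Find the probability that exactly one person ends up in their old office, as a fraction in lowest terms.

3/8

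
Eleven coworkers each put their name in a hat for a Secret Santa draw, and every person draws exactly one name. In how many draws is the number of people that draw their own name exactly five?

122430

Pick the 5 fixed positions: C(11,5) = 462 ways.
The other 6 form a derangement: !6 = 265.
Total: 462 × 265 = 122430.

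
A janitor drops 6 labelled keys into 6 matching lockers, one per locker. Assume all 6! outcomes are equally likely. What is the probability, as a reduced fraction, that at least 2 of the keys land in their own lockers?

191/720

Favorable outcomes: Σ_{i≥2} C(6,i)·!(6-i) = 15·9 + 20·2 + 15·1 + 6·0 + 1·1 = 191.
Total outcomes: 6! = 720.
Probability = 191/720 = 191/720.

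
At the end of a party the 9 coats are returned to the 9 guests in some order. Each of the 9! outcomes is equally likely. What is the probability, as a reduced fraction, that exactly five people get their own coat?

1/320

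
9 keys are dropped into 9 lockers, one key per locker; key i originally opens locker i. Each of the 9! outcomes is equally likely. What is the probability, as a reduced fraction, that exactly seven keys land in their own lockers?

1/10080

Favorable outcomes: C(9,7)·!2 = 36·1 = 36.
Total outcomes: 9! = 362880.
Probability = 36/362880 = 1/10080.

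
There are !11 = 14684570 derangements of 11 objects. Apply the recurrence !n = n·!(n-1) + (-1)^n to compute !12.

!12 = 12·14684570 + 1 = 176214841.

176214841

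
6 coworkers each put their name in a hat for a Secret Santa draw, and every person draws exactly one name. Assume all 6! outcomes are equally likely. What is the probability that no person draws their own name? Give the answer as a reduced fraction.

53/144

Favorable outcomes: !6 = 265.
Total outcomes: 6! = 720.
Probability = 265/720 = 53/144.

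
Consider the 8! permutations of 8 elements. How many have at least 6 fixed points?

29

Sum C(8,i)·!(8-i) for i = 6..8:
  i=6: C(8,6)·!2 = 28·1 = 28
  i=7: C(8,7)·!1 = 8·0 = 0
  i=8: C(8,8)·!0 = 1·1 = 1
Total = 29.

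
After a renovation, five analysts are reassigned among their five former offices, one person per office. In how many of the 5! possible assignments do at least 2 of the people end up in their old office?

31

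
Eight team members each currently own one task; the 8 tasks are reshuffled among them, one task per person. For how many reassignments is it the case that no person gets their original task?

14833

By inclusion-exclusion, !8 = Σ (-1)^k · 8!/k! for k=0..8
= 8! - 8!/1! + 8!/2! - 8!/3! + 8!/4! - 8!/5! + 8!/6! - 8!/7! + 8!/8!
= 40320 - 40320 + 20160 - 6720 + 1680 - 336 + 56 - 8 + 1
= 14833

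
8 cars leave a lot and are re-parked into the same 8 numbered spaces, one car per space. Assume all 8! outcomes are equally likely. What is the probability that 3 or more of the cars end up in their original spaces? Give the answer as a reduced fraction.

647/8064

Favorable outcomes: Σ_{i≥3} C(8,i)·!(8-i) = 56·44 + 70·9 + 56·2 + 28·1 + 8·0 + 1·1 = 3235.
Total outcomes: 8! = 40320.
Probability = 3235/40320 = 647/8064.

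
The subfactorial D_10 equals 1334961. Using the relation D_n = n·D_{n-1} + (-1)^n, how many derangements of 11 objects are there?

D_11 = 11·1334961 - 1 = 14684570.

14684570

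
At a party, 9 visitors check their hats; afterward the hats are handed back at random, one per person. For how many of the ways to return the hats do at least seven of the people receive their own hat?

Sum C(9,i)·!(9-i) for i = 7..9:
  i=7: C(9,7)·!2 = 36·1 = 36
  i=8: C(9,8)·!1 = 9·0 = 0
  i=9: C(9,9)·!0 = 1·1 = 1
Total = 37.

37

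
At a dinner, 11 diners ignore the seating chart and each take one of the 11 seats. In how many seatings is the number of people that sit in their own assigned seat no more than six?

39913444

# with exactly i fixed is C(11,i)·!(11-i); sum over i=0..6:
  i=0: C(11,0)·!11 = 1·14684570 = 14684570
  i=1: C(11,1)·!10 = 11·1334961 = 14684571
  i=2: C(11,2)·!9 = 55·133496 = 7342280
  i=3: C(11,3)·!8 = 165·14833 = 2447445
  i=4: C(11,4)·!7 = 330·1854 = 611820
  i=5: C(11,5)·!6 = 462·265 = 122430
  i=6: C(11,6)·!5 = 462·44 = 20328
Total = 39913444.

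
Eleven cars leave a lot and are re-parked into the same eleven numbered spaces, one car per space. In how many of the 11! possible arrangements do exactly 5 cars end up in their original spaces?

122430

Choose which 5 of the 11 are fixed: C(11,5) = 462.
The remaining 6 must be deranged: !6 = 265.
Total: 462 × 265 = 122430.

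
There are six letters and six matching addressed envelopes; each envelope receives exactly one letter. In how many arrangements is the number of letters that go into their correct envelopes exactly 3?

40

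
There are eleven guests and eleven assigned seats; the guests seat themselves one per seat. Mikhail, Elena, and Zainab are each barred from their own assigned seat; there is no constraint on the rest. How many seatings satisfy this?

30078720

Let A_j be the event that the j-th constrained one is fixed. By inclusion-exclusion over the 3 events:
Σ_{j=0}^{3} (-1)^j C(3,j)(11-j)!
= C(3,0)·11! - C(3,1)·10! + C(3,2)·9! - C(3,3)·8!
= 39916800 - 10886400 + 1088640 - 40320
= 30078720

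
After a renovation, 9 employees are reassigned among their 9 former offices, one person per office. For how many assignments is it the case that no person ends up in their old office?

133496

The subfactorial !9 = [9!/e] (nearest integer).
9! = 362880, and 362880/e ≈ 133496.09, so !9 = 133496.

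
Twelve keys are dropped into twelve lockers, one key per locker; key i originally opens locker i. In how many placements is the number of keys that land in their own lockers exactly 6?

244860

Pick the 6 fixed positions: C(12,6) = 924 ways.
The other 6 form a derangement: !6 = 265.
Total: 924 × 265 = 244860.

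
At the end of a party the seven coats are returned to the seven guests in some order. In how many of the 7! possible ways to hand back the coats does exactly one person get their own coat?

1855

Pick the single fixed position: C(7,1) = 7 ways.
The other 6 form a derangement: !6 = 265.
Total: 7 × 265 = 1855.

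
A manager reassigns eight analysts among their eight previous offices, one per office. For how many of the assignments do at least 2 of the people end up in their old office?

# with exactly i fixed is C(8,i)·!(8-i); sum over i=2..8:
  i=2: C(8,2)·!6 = 28·265 = 7420
  i=3: C(8,3)·!5 = 56·44 = 2464
  i=4: C(8,4)·!4 = 70·9 = 630
  i=5: C(8,5)·!3 = 56·2 = 112
  i=6: C(8,6)·!2 = 28·1 = 28
  i=7: C(8,7)·!1 = 8·0 = 0
  i=8: C(8,8)·!0 = 1·1 = 1
Total = 10655.

10655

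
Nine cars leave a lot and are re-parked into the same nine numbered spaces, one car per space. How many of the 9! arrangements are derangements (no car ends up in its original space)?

133496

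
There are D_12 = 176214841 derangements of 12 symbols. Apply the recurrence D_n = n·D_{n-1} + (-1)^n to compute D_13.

D_13 = 13·176214841 - 1 = 2290792932.

2290792932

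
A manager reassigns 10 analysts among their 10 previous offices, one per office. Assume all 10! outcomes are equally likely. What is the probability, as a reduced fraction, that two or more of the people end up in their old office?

958879/3628800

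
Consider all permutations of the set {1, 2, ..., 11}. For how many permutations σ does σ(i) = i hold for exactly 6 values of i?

20328

Pick the 6 fixed positions: C(11,6) = 462 ways.
The remaining 5 must be deranged: !5 = 44.
Total: 462 × 44 = 20328.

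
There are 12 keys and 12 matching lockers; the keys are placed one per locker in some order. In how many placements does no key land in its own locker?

Use !n = n·!(n-1) + (-1)^n.
!12 = 12·14684570 + 1 = 176214841

176214841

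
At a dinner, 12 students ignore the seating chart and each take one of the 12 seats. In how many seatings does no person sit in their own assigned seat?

176214841

The subfactorial !12 = [12!/e] (nearest integer).
12! = 479001600, and 479001600/e ≈ 176214840.93, so !12 = 176214841.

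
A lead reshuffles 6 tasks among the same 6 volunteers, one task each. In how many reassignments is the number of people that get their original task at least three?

56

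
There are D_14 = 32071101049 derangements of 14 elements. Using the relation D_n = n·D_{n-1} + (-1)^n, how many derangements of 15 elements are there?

D_15 = 15·32071101049 - 1 = 481066515734.

481066515734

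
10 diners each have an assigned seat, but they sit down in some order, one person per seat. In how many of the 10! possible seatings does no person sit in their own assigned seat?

1334961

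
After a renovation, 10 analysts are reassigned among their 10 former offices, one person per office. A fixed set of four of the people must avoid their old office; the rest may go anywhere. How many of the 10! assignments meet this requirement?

2399760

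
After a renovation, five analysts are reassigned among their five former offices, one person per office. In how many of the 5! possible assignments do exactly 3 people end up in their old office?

Pick the 3 fixed positions: C(5,3) = 10 ways.
The other 2 form a derangement: !2 = 1.
Total: 10 × 1 = 10.

10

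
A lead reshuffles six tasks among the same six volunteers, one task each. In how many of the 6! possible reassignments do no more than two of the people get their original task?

664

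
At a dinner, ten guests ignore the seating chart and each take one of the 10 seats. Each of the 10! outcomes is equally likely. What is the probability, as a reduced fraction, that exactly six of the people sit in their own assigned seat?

Favorable outcomes: C(10,6)·!4 = 210·9 = 1890.
Total outcomes: 10! = 3628800.
Probability = 1890/3628800 = 1/1920.

1/1920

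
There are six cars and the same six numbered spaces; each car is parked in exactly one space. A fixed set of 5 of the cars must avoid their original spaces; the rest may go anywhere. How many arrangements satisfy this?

309

Let A_j be the event that the j-th constrained one is fixed. By inclusion-exclusion over the 5 events:
Σ_{j=0}^{5} (-1)^j C(5,j)(6-j)!
= C(5,0)·6! - C(5,1)·5! + C(5,2)·4! - C(5,3)·3! + C(5,4)·2! - C(5,5)·1!
= 720 - 600 + 240 - 60 + 10 - 1
= 309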